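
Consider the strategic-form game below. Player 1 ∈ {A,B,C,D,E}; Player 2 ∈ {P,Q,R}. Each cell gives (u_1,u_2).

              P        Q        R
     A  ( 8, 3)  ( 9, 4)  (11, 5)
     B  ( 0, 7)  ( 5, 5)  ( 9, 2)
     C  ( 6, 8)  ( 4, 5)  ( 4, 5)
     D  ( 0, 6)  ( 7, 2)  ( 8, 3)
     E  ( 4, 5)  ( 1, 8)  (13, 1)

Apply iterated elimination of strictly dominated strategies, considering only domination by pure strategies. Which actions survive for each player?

P1 drop B (A beats it: P:8>0 Q:9>5 R:11>9)
P1 drop C (A beats it: P:8>6 Q:9>4 R:11>4)
P1 drop D (A beats it: P:8>0 Q:9>7 R:11>8)
P2 drop P (Q beats it: A:4>3 E:8>5)
P1→{A,E} P2→{Q,R}

IESDS → P1:{A,E} P2:{Q,R}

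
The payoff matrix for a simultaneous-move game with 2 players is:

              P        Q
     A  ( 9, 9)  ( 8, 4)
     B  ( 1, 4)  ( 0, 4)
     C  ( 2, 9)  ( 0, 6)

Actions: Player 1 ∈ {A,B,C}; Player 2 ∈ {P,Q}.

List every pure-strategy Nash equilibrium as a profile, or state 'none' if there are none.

(A,P): NE
(A,Q): not NE [P2→P gives 9>4]
(B,P): not NE [P1→A gives 9>1]
(B,Q): not NE [P1→A gives 8>0]
(C,P): not NE [P1→A gives 9>2]
(C,Q): not NE [P1→A gives 8>0; P2→P gives 9>6]

PSNE = {(A,P)}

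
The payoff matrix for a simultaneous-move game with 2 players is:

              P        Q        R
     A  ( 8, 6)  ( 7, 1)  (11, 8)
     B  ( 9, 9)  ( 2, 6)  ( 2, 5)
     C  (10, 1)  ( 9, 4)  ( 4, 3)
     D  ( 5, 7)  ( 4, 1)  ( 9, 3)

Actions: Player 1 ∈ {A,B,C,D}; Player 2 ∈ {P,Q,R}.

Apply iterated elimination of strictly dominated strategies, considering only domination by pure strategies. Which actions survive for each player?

P1 drop B (C beats it: P:10>9 Q:9>2 R:4>2)
P1 drop D (A beats it: P:8>5 Q:7>4 R:11>9)
P2 drop P (R beats it: A:8>6 C:3>1)
P1→{A,C} P2→{Q,R}

IESDS → P1:{A,C} P2:{Q,R}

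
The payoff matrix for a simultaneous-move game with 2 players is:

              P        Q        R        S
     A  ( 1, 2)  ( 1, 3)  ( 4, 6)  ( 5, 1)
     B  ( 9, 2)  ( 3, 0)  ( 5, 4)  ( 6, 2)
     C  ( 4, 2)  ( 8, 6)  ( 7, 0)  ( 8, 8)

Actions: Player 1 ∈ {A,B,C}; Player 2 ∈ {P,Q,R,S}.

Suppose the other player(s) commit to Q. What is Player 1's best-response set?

u_1(A vs Q) = 1
u_1(B vs Q) = 3
u_1(C vs Q) = 8
max payoff 8 at {C}

BR_1 = {C}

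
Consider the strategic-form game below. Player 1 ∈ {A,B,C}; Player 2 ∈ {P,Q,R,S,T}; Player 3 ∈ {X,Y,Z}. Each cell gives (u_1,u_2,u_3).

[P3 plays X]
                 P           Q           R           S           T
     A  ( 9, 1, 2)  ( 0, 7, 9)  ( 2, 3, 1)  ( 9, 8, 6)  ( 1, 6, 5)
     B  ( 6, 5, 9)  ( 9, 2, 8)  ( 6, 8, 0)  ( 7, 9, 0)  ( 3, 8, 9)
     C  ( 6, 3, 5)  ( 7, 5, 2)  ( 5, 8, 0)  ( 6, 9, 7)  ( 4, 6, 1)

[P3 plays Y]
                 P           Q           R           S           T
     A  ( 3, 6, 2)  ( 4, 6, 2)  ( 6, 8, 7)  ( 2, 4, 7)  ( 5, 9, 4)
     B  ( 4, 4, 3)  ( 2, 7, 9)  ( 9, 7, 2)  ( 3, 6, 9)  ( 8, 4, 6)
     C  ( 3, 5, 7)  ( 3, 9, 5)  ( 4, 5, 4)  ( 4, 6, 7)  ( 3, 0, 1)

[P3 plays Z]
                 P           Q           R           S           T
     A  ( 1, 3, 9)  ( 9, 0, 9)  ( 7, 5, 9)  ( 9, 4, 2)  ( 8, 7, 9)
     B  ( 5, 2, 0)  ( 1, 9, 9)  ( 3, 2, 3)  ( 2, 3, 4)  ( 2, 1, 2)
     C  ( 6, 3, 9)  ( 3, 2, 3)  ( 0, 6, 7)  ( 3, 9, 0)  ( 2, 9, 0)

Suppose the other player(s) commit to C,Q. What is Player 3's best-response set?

argmax u_3 = {Y}

u_3(X vs C,Q) = 2
u_3(Y vs C,Q) = 5
u_3(Z vs C,Q) = 3
max payoff 5 at {Y}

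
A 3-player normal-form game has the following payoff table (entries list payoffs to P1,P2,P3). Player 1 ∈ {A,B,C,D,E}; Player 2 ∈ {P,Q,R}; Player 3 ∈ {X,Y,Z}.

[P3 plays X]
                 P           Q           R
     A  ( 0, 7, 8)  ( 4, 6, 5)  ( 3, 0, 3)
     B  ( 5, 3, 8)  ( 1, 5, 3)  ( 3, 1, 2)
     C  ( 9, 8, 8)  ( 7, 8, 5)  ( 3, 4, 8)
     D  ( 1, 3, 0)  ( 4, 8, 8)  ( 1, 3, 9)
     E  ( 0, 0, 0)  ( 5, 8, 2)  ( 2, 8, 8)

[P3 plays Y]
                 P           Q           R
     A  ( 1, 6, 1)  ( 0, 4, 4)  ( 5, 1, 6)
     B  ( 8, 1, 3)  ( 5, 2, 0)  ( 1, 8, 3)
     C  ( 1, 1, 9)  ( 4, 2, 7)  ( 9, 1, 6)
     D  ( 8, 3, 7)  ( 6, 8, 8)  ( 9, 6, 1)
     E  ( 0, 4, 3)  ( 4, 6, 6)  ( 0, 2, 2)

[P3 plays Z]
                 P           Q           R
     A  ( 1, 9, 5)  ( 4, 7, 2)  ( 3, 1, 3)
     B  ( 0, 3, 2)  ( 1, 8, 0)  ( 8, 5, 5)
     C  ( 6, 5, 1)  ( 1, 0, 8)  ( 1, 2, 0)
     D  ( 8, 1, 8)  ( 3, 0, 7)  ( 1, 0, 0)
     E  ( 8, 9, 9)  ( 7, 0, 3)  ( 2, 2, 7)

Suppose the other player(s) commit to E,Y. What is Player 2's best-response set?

u_2(P vs E,Y) = 4
u_2(Q vs E,Y) = 6
u_2(R vs E,Y) = 2
max payoff 6 at {Q}

argmax u_2 = {Q}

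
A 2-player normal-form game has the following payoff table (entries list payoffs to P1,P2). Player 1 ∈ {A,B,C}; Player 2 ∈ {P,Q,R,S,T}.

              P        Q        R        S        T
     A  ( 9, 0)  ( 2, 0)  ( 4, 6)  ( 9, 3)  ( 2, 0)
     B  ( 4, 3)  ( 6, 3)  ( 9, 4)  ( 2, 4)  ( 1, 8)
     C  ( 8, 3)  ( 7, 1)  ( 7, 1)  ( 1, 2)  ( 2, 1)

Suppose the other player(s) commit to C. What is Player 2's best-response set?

argmax u_2 = {P}

u_2(P vs C) = 3
u_2(Q vs C) = 1
u_2(R vs C) = 1
u_2(S vs C) = 2
u_2(T vs C) = 1
max payoff 3 at {P}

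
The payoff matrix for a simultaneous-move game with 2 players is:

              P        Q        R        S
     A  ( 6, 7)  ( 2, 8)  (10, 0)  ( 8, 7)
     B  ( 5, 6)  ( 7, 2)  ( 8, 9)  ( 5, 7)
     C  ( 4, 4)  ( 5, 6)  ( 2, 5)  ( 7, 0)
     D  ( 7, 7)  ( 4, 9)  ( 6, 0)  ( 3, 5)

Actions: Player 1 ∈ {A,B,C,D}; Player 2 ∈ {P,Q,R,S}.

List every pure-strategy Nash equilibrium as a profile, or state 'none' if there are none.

Equilibria: none

(A,P): not NE [P1→D gives 7>6; P2→Q gives 8>7]
(A,Q): not NE [P1→B gives 7>2]
(A,R): not NE [P2→Q gives 8>0]
(A,S): not NE [P2→Q gives 8>7]
(B,P): not NE [P1→D gives 7>5; P2→R gives 9>6]
(B,Q): not NE [P2→R gives 9>2]
(B,R): not NE [P1→A gives 10>8]
(B,S): not NE [P1→A gives 8>5; P2→R gives 9>7]
(C,P): not NE [P1→D gives 7>4; P2→Q gives 6>4]
(C,Q): not NE [P1→B gives 7>5]
(C,R): not NE [P1→A gives 10>2; P2→Q gives 6>5]
(C,S): not NE [P1→A gives 8>7; P2→Q gives 6>0]
(D,P): not NE [P2→Q gives 9>7]
(D,Q): not NE [P1→B gives 7>4]
(D,R): not NE [P1→A gives 10>6; P2→Q gives 9>0]
(D,S): not NE [P1→A gives 8>3; P2→Q gives 9>5]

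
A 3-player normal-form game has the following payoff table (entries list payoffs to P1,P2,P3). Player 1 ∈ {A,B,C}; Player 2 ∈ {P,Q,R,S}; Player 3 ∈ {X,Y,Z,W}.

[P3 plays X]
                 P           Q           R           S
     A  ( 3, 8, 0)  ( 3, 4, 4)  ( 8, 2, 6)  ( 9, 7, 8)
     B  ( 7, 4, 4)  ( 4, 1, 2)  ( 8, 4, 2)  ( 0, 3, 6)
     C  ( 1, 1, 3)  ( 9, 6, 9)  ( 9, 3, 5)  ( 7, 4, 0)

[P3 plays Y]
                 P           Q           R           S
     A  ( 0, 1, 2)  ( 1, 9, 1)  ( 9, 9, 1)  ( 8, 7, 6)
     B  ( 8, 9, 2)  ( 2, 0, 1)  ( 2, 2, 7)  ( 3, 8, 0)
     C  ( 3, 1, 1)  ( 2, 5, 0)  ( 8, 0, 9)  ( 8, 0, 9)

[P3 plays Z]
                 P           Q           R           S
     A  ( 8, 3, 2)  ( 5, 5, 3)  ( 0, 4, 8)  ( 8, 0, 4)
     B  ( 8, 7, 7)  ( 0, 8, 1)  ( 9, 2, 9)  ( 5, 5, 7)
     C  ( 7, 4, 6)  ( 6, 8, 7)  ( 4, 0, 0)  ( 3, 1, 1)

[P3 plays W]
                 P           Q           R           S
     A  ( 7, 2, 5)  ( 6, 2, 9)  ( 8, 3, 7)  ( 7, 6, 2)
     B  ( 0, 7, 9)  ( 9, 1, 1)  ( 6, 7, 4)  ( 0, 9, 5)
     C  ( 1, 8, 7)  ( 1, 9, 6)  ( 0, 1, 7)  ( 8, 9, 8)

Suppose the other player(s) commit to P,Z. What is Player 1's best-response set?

BR_1 = {A,B}

u_1(A vs P,Z) = 8
u_1(B vs P,Z) = 8
u_1(C vs P,Z) = 7
max payoff 8 at {A,B}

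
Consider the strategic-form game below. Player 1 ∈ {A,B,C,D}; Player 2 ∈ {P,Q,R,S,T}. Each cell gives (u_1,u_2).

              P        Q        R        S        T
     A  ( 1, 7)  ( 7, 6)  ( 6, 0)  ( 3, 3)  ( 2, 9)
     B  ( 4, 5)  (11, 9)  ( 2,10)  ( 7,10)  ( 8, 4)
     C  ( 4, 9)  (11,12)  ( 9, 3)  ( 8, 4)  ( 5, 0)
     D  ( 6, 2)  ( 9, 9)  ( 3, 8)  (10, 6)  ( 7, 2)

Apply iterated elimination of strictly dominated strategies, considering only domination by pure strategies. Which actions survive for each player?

IESDS → P1:{B,C,D} P2:{Q,R,S}

P1 drop A (C beats it: P:4>1 Q:11>7 R:9>6 S:8>3 T:5>2)
P2 drop P (Q beats it: B:9>5 C:12>9 D:9>2)
P2 drop T (Q beats it: B:9>4 C:12>0 D:9>2)
P1→{B,C,D} P2→{Q,R,S}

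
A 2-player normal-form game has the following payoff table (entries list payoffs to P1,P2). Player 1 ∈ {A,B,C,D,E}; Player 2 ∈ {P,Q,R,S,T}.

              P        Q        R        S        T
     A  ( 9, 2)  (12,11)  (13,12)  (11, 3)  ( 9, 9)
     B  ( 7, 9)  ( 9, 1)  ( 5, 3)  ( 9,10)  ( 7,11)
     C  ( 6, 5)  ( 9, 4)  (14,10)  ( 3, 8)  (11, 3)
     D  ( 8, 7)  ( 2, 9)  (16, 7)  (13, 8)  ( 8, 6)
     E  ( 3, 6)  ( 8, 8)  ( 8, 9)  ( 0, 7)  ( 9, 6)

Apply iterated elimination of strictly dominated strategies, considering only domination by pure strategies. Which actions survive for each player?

P1 drop B (A beats it: P:9>7 Q:12>9 R:13>5 S:11>9 T:9>7)
P1 drop E (C beats it: P:6>3 Q:9>8 R:14>8 S:3>0 T:11>9)
P2 drop P (S beats it: A:3>2 C:8>5 D:8>7)
P2 drop T (Q beats it: A:11>9 C:4>3 D:9>6)
P1→{A,C,D} P2→{Q,R,S}

Remaining: P1:{A,C,D} P2:{Q,R,S}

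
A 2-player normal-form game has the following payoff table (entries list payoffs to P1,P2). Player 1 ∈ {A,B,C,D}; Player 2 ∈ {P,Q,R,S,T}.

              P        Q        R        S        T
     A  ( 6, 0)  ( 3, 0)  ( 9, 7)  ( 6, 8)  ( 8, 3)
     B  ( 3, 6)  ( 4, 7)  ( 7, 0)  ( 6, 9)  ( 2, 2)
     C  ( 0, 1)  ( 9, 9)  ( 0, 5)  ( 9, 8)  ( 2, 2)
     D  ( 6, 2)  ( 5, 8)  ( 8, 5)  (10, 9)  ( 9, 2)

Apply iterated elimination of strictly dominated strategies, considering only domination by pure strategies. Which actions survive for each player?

P1 drop B (D beats it: P:6>3 Q:5>4 R:8>7 S:10>6 T:9>2)
P2 drop P (R beats it: A:7>0 C:5>1 D:5>2)
P2 drop R (S beats it: A:8>7 C:8>5 D:9>5)
P1 drop A (D beats it: Q:5>3 S:10>6 T:9>8)
P2 drop T (Q beats it: C:9>2 D:8>2)
P1→{C,D} P2→{Q,S}

IESDS → P1:{C,D} P2:{Q,S}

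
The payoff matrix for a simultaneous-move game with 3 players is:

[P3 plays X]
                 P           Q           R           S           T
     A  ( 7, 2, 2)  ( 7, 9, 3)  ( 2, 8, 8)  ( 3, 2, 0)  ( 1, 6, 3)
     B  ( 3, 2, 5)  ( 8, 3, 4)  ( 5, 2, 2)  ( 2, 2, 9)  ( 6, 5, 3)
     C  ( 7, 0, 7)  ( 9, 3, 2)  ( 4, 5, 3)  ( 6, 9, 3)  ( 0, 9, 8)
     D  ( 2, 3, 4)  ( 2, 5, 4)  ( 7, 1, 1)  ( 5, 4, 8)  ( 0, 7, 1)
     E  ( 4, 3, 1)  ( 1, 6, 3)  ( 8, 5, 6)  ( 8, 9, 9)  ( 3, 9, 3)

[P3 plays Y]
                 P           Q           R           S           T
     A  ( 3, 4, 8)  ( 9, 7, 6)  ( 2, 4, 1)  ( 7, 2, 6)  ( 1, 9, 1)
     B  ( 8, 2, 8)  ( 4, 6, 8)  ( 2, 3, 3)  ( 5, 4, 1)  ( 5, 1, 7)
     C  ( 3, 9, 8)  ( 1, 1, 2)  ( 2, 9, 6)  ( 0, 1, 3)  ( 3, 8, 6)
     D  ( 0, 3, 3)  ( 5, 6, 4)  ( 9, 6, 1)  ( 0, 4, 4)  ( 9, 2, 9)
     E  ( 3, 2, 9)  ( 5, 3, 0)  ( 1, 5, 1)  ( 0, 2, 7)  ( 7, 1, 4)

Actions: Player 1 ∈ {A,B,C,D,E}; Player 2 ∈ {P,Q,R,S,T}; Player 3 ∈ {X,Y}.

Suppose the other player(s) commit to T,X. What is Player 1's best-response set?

P1 best: {B}

u_1(A vs T,X) = 1
u_1(B vs T,X) = 6
u_1(C vs T,X) = 0
u_1(D vs T,X) = 0
u_1(E vs T,X) = 3
max payoff 6 at {B}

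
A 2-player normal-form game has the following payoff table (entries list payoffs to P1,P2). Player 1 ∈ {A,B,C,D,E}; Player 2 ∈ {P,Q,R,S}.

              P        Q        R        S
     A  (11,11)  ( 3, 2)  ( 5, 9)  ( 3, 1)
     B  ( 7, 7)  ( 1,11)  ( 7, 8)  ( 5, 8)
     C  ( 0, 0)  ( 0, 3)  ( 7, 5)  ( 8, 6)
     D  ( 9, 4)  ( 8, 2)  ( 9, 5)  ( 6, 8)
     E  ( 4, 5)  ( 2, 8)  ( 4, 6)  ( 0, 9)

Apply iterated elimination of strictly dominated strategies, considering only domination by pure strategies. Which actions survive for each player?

Survivors P1:{A,C,D} P2:{P,R,S}

P1 drop B (D beats it: P:9>7 Q:8>1 R:9>7 S:6>5)
P1 drop E (A beats it: P:11>4 Q:3>2 R:5>4 S:3>0)
P2 drop Q (R beats it: A:9>2 C:5>3 D:5>2)
P1→{A,C,D} P2→{P,R,S}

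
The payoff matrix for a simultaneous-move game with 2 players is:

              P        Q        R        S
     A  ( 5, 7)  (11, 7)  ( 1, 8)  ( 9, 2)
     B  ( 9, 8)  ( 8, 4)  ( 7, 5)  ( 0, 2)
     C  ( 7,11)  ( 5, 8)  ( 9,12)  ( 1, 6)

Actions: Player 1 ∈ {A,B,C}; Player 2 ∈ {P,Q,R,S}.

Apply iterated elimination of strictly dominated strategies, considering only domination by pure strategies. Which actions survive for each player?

P2 drop Q (R beats it: A:8>7 B:5>4 C:12>8)
P2 drop S (P beats it: A:7>2 B:8>2 C:11>6)
P1 drop A (B beats it: P:9>5 R:7>1)
P1→{B,C} P2→{P,R}

Survivors P1:{B,C} P2:{P,R}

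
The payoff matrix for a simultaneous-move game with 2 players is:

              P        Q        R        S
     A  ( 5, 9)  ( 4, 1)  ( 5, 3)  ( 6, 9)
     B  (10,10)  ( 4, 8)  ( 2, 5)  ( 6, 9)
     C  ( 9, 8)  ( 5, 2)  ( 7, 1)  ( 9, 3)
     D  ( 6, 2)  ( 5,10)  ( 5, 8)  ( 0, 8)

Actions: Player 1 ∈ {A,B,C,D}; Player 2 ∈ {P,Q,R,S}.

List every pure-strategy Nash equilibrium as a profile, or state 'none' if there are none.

Nash profiles: (B,P), (D,Q)

(A,P): not NE [P1→B gives 10>5]
(A,Q): not NE [P1→D gives 5>4; P2→S gives 9>1]
(A,R): not NE [P1→C gives 7>5; P2→S gives 9>3]
(A,S): not NE [P1→C gives 9>6]
(B,P): NE
(B,Q): not NE [P1→D gives 5>4; P2→P gives 10>8]
(B,R): not NE [P1→C gives 7>2; P2→P gives 10>5]
(B,S): not NE [P1→C gives 9>6; P2→P gives 10>9]
(C,P): not NE [P1→B gives 10>9]
(C,Q): not NE [P2→P gives 8>2]
(C,R): not NE [P2→P gives 8>1]
(C,S): not NE [P2→P gives 8>3]
(D,P): not NE [P1→B gives 10>6; P2→Q gives 10>2]
(D,Q): NE
(D,R): not NE [P1→C gives 7>5; P2→Q gives 10>8]
(D,S): not NE [P1→C gives 9>0; P2→Q gives 10>8]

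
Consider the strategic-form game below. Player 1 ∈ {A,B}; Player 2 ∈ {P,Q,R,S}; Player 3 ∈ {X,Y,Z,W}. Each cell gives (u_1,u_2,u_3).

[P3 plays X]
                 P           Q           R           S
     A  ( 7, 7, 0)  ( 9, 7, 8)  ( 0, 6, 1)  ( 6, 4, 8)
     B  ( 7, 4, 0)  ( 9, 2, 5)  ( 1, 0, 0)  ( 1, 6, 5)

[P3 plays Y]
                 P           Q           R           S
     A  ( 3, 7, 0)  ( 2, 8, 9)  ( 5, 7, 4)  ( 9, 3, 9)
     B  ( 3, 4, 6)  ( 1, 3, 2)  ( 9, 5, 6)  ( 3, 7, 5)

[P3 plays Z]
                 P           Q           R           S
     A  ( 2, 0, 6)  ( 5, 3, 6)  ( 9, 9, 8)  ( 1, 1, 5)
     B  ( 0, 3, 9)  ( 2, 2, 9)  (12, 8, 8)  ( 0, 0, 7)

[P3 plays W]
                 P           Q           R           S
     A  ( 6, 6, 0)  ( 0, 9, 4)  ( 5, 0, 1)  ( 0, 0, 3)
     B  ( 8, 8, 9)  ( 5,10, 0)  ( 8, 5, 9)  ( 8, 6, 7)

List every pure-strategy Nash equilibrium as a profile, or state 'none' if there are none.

NE set: (A,Q,Y)

(A,P,X): not NE [P3→Z gives 6>0]
(A,P,Y): not NE [P2→Q gives 8>7; P3→Z gives 6>0]
(A,P,Z): not NE [P2→R gives 9>0]
(A,P,W): not NE [P1→B gives 8>6; P2→Q gives 9>6; P3→Z gives 6>0]
(A,Q,X): not NE [P3→Y gives 9>8]
(A,Q,Y): NE
(A,Q,Z): not NE [P2→R gives 9>3; P3→Y gives 9>6]
(A,Q,W): not NE [P1→B gives 5>0; P3→Y gives 9>4]
(A,R,X): not NE [P1→B gives 1>0; P2→Q gives 7>6; P3→Z gives 8>1]
(A,R,Y): not NE [P1→B gives 9>5; P2→Q gives 8>7; P3→Z gives 8>4]
(A,R,Z): not NE [P1→B gives 12>9]
(A,R,W): not NE [P1→B gives 8>5; P2→Q gives 9>0; P3→Z gives 8>1]
(A,S,X): not NE [P2→Q gives 7>4; P3→Y gives 9>8]
(A,S,Y): not NE [P2→Q gives 8>3]
(A,S,Z): not NE [P2→R gives 9>1; P3→Y gives 9>5]
(A,S,W): not NE [P1→B gives 8>0; P2→Q gives 9>0; P3→Y gives 9>3]
(B,P,X): not NE [P2→S gives 6>4; P3→W gives 9>0]
(B,P,Y): not NE [P2→S gives 7>4; P3→W gives 9>6]
(B,P,Z): not NE [P1→A gives 2>0; P2→R gives 8>3]
(B,P,W): not NE [P2→Q gives 10>8]
(B,Q,X): not NE [P2→S gives 6>2; P3→Z gives 9>5]
(B,Q,Y): not NE [P1→A gives 2>1; P2→S gives 7>3; P3→Z gives 9>2]
(B,Q,Z): not NE [P1→A gives 5>2; P2→R gives 8>2]
(B,Q,W): not NE [P3→Z gives 9>0]
(B,R,X): not NE [P2→S gives 6>0; P3→W gives 9>0]
(B,R,Y): not NE [P2→S gives 7>5; P3→W gives 9>6]
(B,R,Z): not NE [P3→W gives 9>8]
(B,R,W): not NE [P2→Q gives 10>5]
(B,S,X): not NE [P1→A gives 6>1; P3→W gives 7>5]
(B,S,Y): not NE [P1→A gives 9>3; P3→W gives 7>5]
(B,S,Z): not NE [P1→A gives 1>0; P2→R gives 8>0]
(B,S,W): not NE [P2→Q gives 10>6]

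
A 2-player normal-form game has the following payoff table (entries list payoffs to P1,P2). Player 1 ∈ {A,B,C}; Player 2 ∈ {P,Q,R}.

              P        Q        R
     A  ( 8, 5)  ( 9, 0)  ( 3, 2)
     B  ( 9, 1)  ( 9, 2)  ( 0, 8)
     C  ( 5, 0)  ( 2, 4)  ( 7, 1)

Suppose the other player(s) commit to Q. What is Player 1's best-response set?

u_1(A vs Q) = 9
u_1(B vs Q) = 9
u_1(C vs Q) = 2
max payoff 9 at {A,B}

argmax u_1 = {A,B}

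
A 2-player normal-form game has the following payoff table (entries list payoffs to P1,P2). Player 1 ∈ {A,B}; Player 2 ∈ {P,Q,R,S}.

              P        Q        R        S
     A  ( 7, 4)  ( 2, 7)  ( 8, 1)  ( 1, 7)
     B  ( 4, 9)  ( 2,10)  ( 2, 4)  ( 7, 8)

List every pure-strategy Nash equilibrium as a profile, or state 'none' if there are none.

Nash profiles: (A,Q), (B,Q)

(A,P): not NE [P2→S gives 7>4]
(A,Q): NE
(A,R): not NE [P2→S gives 7>1]
(A,S): not NE [P1→B gives 7>1]
(B,P): not NE [P1→A gives 7>4; P2→Q gives 10>9]
(B,Q): NE
(B,R): not NE [P1→A gives 8>2; P2→Q gives 10>4]
(B,S): not NE [P2→Q gives 10>8]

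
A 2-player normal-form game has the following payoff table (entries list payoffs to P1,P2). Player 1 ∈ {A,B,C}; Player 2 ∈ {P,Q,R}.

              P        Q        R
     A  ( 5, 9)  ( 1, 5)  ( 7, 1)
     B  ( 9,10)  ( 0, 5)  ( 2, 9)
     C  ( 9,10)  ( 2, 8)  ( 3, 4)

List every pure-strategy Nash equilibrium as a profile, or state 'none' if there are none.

Nash profiles: (B,P), (C,P)

(A,P): not NE [P1→C gives 9>5]
(A,Q): not NE [P1→C gives 2>1; P2→P gives 9>5]
(A,R): not NE [P2→P gives 9>1]
(B,P): NE
(B,Q): not NE [P1→C gives 2>0; P2→P gives 10>5]
(B,R): not NE [P1→A gives 7>2; P2→P gives 10>9]
(C,P): NE
(C,Q): not NE [P2→P gives 10>8]
(C,R): not NE [P1→A gives 7>3; P2→P gives 10>4]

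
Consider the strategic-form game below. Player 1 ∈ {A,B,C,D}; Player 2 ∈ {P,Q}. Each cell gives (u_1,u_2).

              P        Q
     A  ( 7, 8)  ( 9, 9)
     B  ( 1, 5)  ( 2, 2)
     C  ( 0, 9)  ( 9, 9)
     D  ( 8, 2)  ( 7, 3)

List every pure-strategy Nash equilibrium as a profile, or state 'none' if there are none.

(A,P): not NE [P1→D gives 8>7; P2→Q gives 9>8]
(A,Q): NE
(B,P): not NE [P1→D gives 8>1]
(B,Q): not NE [P1→C gives 9>2; P2→P gives 5>2]
(C,P): not NE [P1→D gives 8>0]
(C,Q): NE
(D,P): not NE [P2→Q gives 3>2]
(D,Q): not NE [P1→C gives 9>7]

PSNE = {(A,Q), (C,Q)}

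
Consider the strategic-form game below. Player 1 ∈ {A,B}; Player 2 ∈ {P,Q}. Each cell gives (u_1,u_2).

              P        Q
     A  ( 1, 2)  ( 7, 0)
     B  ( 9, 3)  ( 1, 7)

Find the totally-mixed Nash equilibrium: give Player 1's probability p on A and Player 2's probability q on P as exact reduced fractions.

P1 indiff ⇒ q·1+(1-q)·7 = q·9+(1-q)·1 ⇒ q(-8) = (1-q)(-6) ⇒ q = 3/7
P2 indiff ⇒ p·2+(1-p)·3 = p·0+(1-p)·7 ⇒ p(2) = (1-p)(4) ⇒ p = 2/3

P1 mixes 2/3 on A; P2 mixes 3/7 on P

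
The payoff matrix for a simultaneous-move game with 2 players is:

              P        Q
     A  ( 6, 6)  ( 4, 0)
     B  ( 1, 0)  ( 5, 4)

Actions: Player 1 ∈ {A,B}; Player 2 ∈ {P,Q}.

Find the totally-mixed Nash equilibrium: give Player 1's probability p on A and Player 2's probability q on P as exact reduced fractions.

p=2/5, q=1/6

P1 indiff ⇒ q·6+(1-q)·4 = q·1+(1-q)·5 ⇒ q(5) = (1-q)(1) ⇒ q = 1/6
P2 indiff ⇒ p·6+(1-p)·0 = p·0+(1-p)·4 ⇒ p(6) = (1-p)(4) ⇒ p = 2/5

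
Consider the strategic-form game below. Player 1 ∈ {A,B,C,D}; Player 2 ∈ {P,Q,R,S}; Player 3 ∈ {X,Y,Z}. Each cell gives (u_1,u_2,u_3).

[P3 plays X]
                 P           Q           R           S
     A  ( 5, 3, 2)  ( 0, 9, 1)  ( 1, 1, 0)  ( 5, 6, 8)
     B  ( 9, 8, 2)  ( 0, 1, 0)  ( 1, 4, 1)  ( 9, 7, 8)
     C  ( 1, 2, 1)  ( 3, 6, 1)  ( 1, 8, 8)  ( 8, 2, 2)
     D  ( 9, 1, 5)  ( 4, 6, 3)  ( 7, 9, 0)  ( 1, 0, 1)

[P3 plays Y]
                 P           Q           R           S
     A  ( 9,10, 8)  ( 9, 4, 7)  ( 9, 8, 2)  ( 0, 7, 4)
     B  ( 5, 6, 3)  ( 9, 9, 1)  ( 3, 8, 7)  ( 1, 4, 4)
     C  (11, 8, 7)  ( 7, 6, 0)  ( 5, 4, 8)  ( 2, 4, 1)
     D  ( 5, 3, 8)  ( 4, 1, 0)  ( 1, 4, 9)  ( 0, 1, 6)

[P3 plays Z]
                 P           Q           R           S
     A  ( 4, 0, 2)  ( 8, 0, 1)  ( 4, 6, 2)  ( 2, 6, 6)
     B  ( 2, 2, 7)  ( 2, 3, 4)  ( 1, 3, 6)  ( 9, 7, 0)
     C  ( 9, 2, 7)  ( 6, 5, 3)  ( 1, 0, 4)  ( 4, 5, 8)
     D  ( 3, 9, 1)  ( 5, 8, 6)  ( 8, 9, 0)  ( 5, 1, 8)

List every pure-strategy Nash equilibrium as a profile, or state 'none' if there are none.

(A,P,X): not NE [P1→D gives 9>5; P2→Q gives 9>3; P3→Y gives 8>2]
(A,P,Y): not NE [P1→C gives 11>9]
(A,P,Z): not NE [P1→C gives 9>4; P2→S gives 6>0; P3→Y gives 8>2]
(A,Q,X): not NE [P1→D gives 4>0; P3→Y gives 7>1]
(A,Q,Y): not NE [P2→P gives 10>4]
(A,Q,Z): not NE [P2→S gives 6>0; P3→Y gives 7>1]
(A,R,X): not NE [P1→D gives 7>1; P2→Q gives 9>1; P3→Z gives 2>0]
(A,R,Y): not NE [P2→P gives 10>8]
(A,R,Z): not NE [P1→D gives 8>4]
(A,S,X): not NE [P1→B gives 9>5; P2→Q gives 9>6]
(A,S,Y): not NE [P1→C gives 2>0; P2→P gives 10>7; P3→X gives 8>4]
(A,S,Z): not NE [P1→B gives 9>2; P3→X gives 8>6]
(B,P,X): not NE [P3→Z gives 7>2]
(B,P,Y): not NE [P1→C gives 11>5; P2→Q gives 9>6; P3→Z gives 7>3]
(B,P,Z): not NE [P1→C gives 9>2; P2→S gives 7>2]
(B,Q,X): not NE [P1→D gives 4>0; P2→P gives 8>1; P3→Z gives 4>0]
(B,Q,Y): not NE [P3→Z gives 4>1]
(B,Q,Z): not NE [P1→A gives 8>2; P2→S gives 7>3]
(B,R,X): not NE [P1→D gives 7>1; P2→P gives 8>4; P3→Y gives 7>1]
(B,R,Y): not NE [P1→A gives 9>3; P2→Q gives 9>8]
(B,R,Z): not NE [P1→D gives 8>1; P2→S gives 7>3; P3→Y gives 7>6]
(B,S,X): not NE [P2→P gives 8>7]
(B,S,Y): not NE [P1→C gives 2>1; P2→Q gives 9>4; P3→X gives 8>4]
(B,S,Z): not NE [P3→X gives 8>0]
(C,P,X): not NE [P1→D gives 9>1; P2→R gives 8>2; P3→Z gives 7>1]
(C,P,Y): NE
(C,P,Z): not NE [P2→S gives 5>2]
(C,Q,X): not NE [P1→D gives 4>3; P2→R gives 8>6; P3→Z gives 3>1]
(C,Q,Y): not NE [P1→B gives 9>7; P2→P gives 8>6; P3→Z gives 3>0]
(C,Q,Z): not NE [P1→A gives 8>6]
(C,R,X): not NE [P1→D gives 7>1]
(C,R,Y): not NE [P1→A gives 9>5; P2→P gives 8>4]
(C,R,Z): not NE [P1→D gives 8>1; P2→S gives 5>0; P3→Y gives 8>4]
(C,S,X): not NE [P1→B gives 9>8; P2→R gives 8>2; P3→Z gives 8>2]
(C,S,Y): not NE [P2→P gives 8>4; P3→Z gives 8>1]
(C,S,Z): not NE [P1→B gives 9>4]
(D,P,X): not NE [P2→R gives 9>1; P3→Y gives 8>5]
(D,P,Y): not NE [P1→C gives 11>5; P2→R gives 4>3]
(D,P,Z): not NE [P1→C gives 9>3; P3→Y gives 8>1]
(D,Q,X): not NE [P2→R gives 9>6; P3→Z gives 6>3]
(D,Q,Y): not NE [P1→B gives 9>4; P2→R gives 4>1; P3→Z gives 6>0]
(D,Q,Z): not NE [P1→A gives 8>5; P2→R gives 9>8]
(D,R,X): not NE [P3→Y gives 9>0]
(D,R,Y): not NE [P1→A gives 9>1]
(D,R,Z): not NE [P3→Y gives 9>0]
(D,S,X): not NE [P1→B gives 9>1; P2→R gives 9>0; P3→Z gives 8>1]
(D,S,Y): not NE [P1→C gives 2>0; P2→R gives 4>1; P3→Z gives 8>6]
(D,S,Z): not NE [P1→B gives 9>5; P2→R gives 9>1]

PSNE = {(C,P,Y)}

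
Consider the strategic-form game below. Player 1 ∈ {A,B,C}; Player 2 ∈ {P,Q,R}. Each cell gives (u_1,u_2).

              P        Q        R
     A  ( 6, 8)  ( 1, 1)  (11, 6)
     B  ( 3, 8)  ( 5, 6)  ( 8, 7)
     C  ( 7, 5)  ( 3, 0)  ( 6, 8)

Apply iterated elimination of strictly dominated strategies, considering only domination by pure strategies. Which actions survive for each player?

P2 drop Q (P beats it: A:8>1 B:8>6 C:5>0)
P1 drop B (A beats it: P:6>3 R:11>8)
P1→{A,C} P2→{P,R}

IESDS → P1:{A,C} P2:{P,R}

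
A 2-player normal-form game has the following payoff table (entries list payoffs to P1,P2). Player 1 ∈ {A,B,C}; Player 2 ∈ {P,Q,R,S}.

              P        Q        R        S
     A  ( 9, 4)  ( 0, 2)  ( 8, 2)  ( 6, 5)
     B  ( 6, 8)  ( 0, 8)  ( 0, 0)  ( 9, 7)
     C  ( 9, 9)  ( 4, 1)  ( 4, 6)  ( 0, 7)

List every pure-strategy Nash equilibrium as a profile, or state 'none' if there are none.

(A,P): not NE [P2→S gives 5>4]
(A,Q): not NE [P1→C gives 4>0; P2→S gives 5>2]
(A,R): not NE [P2→S gives 5>2]
(A,S): not NE [P1→B gives 9>6]
(B,P): not NE [P1→C gives 9>6]
(B,Q): not NE [P1→C gives 4>0]
(B,R): not NE [P1→A gives 8>0; P2→Q gives 8>0]
(B,S): not NE [P2→Q gives 8>7]
(C,P): NE
(C,Q): not NE [P2→P gives 9>1]
(C,R): not NE [P1→A gives 8>4; P2→P gives 9>6]
(C,S): not NE [P1→B gives 9>0; P2→P gives 9>7]

NE set: (C,P)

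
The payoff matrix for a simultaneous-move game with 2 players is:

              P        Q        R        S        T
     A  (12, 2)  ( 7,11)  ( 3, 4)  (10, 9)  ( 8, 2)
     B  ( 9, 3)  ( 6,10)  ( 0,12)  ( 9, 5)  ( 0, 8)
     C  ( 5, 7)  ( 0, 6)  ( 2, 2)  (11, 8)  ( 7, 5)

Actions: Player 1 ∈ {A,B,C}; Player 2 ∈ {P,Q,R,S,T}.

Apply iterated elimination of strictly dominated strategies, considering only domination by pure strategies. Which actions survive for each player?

IESDS → P1:{A,C} P2:{Q,S}

P1 drop B (A beats it: P:12>9 Q:7>6 R:3>0 S:10>9 T:8>0)
P2 drop P (S beats it: A:9>2 C:8>7)
P2 drop R (Q beats it: A:11>4 C:6>2)
P2 drop T (Q beats it: A:11>2 C:6>5)
P1→{A,C} P2→{Q,S}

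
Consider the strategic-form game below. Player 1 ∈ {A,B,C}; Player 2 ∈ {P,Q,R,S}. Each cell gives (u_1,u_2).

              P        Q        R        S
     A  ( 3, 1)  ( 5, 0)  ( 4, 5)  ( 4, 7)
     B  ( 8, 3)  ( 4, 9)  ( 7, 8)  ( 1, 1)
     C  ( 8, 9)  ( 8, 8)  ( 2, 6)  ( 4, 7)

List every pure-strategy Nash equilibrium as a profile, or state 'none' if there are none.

(A,P): not NE [P1→C gives 8>3; P2→S gives 7>1]
(A,Q): not NE [P1→C gives 8>5; P2→S gives 7>0]
(A,R): not NE [P1→B gives 7>4; P2→S gives 7>5]
(A,S): NE
(B,P): not NE [P2→Q gives 9>3]
(B,Q): not NE [P1→C gives 8>4]
(B,R): not NE [P2→Q gives 9>8]
(B,S): not NE [P1→C gives 4>1; P2→Q gives 9>1]
(C,P): NE
(C,Q): not NE [P2→P gives 9>8]
(C,R): not NE [P1→B gives 7>2; P2→P gives 9>6]
(C,S): not NE [P2→P gives 9>7]

PSNE = {(A,S), (C,P)}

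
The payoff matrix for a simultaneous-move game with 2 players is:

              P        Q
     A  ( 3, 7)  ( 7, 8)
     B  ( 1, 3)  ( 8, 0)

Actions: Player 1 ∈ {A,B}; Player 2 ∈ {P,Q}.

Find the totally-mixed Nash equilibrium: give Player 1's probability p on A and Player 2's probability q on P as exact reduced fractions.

P1 indiff ⇒ q·3+(1-q)·7 = q·1+(1-q)·8 ⇒ q(2) = (1-q)(1) ⇒ q = 1/3
P2 indiff ⇒ p·7+(1-p)·3 = p·8+(1-p)·0 ⇒ p(-1) = (1-p)(-3) ⇒ p = 3/4

(p,q) = (3/4, 1/3)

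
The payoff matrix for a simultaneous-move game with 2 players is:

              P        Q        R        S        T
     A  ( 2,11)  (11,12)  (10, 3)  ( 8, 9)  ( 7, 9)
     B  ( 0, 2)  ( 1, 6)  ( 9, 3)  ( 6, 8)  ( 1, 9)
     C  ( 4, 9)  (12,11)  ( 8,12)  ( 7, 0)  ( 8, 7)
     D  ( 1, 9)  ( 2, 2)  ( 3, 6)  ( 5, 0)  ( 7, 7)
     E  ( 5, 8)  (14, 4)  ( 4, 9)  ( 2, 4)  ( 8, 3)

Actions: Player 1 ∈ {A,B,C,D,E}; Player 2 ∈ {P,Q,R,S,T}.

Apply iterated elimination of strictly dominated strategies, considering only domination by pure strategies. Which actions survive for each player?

P1 drop B (A beats it: P:2>0 Q:11>1 R:10>9 S:8>6 T:7>1)
P1 drop D (C beats it: P:4>1 Q:12>2 R:8>3 S:7>5 T:8>7)
P2 drop S (P beats it: A:11>9 C:9>0 E:8>4)
P2 drop T (P beats it: A:11>9 C:9>7 E:8>3)
P1→{A,C,E} P2→{P,Q,R}

IESDS → P1:{A,C,E} P2:{P,Q,R}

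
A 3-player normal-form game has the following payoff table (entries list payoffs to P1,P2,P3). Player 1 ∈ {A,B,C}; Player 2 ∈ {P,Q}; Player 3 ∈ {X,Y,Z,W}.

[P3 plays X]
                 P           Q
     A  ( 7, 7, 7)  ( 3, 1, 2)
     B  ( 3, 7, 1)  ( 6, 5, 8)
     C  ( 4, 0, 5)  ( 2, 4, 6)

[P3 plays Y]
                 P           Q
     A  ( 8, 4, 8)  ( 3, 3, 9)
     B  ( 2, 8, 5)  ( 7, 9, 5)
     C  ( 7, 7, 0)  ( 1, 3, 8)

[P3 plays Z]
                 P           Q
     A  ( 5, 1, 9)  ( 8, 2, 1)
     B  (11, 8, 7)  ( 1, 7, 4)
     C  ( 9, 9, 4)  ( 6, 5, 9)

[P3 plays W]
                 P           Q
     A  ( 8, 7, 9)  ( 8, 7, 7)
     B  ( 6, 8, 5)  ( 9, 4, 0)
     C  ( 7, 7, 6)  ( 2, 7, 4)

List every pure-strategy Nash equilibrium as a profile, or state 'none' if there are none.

NE set: (A,P,W), (B,P,Z)

(A,P,X): not NE [P3→W gives 9>7]
(A,P,Y): not NE [P3→W gives 9>8]
(A,P,Z): not NE [P1→B gives 11>5; P2→Q gives 2>1]
(A,P,W): NE
(A,Q,X): not NE [P1→B gives 6>3; P2→P gives 7>1; P3→Y gives 9>2]
(A,Q,Y): not NE [P1→B gives 7>3; P2→P gives 4>3]
(A,Q,Z): not NE [P3→Y gives 9>1]
(A,Q,W): not NE [P1→B gives 9>8; P3→Y gives 9>7]
(B,P,X): not NE [P1→A gives 7>3; P3→Z gives 7>1]
(B,P,Y): not NE [P1→A gives 8>2; P2→Q gives 9>8; P3→Z gives 7>5]
(B,P,Z): NE
(B,P,W): not NE [P1→A gives 8>6; P3→Z gives 7>5]
(B,Q,X): not NE [P2→P gives 7>5]
(B,Q,Y): not NE [P3→X gives 8>5]
(B,Q,Z): not NE [P1→A gives 8>1; P2→P gives 8>7; P3→X gives 8>4]
(B,Q,W): not NE [P2→P gives 8>4; P3→X gives 8>0]
(C,P,X): not NE [P1→A gives 7>4; P2→Q gives 4>0; P3→W gives 6>5]
(C,P,Y): not NE [P1→A gives 8>7; P3→W gives 6>0]
(C,P,Z): not NE [P1→B gives 11>9; P3→W gives 6>4]
(C,P,W): not NE [P1→A gives 8>7]
(C,Q,X): not NE [P1→B gives 6>2; P3→Z gives 9>6]
(C,Q,Y): not NE [P1→B gives 7>1; P2→P gives 7>3; P3→Z gives 9>8]
(C,Q,Z): not NE [P1→A gives 8>6; P2→P gives 9>5]
(C,Q,W): not NE [P1→B gives 9>2; P3→Z gives 9>4]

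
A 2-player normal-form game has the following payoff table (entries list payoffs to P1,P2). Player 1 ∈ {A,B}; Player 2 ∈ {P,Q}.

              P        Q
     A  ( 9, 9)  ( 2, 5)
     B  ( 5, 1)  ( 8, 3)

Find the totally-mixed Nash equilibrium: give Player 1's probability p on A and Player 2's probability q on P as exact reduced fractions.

P1 indiff ⇒ q·9+(1-q)·2 = q·5+(1-q)·8 ⇒ q(4) = (1-q)(6) ⇒ q = 3/5
P2 indiff ⇒ p·9+(1-p)·1 = p·5+(1-p)·3 ⇒ p(4) = (1-p)(2) ⇒ p = 1/3

p=1/3, q=3/5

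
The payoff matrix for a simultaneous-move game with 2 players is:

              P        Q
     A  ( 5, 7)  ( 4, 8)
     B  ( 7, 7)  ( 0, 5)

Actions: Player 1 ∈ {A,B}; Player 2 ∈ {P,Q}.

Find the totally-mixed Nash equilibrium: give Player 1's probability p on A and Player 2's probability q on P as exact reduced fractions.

P1 indiff ⇒ q·5+(1-q)·4 = q·7+(1-q)·0 ⇒ q(-2) = (1-q)(-4) ⇒ q = 2/3
P2 indiff ⇒ p·7+(1-p)·7 = p·8+(1-p)·5 ⇒ p(-1) = (1-p)(-2) ⇒ p = 2/3

(p,q) = (2/3, 2/3)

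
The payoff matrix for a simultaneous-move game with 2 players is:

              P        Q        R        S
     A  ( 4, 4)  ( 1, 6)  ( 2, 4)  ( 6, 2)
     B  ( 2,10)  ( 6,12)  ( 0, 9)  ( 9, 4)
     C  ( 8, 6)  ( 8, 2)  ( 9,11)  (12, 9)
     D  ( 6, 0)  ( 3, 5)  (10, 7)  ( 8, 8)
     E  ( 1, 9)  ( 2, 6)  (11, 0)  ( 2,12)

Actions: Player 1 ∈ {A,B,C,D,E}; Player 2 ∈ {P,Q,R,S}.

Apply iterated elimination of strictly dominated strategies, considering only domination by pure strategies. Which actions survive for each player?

IESDS → P1:{C,D,E} P2:{R,S}

P1 drop A (C beats it: P:8>4 Q:8>1 R:9>2 S:12>6)
P1 drop B (C beats it: P:8>2 Q:8>6 R:9>0 S:12>9)
P2 drop P (S beats it: C:9>6 D:8>0 E:12>9)
P2 drop Q (S beats it: C:9>2 D:8>5 E:12>6)
P1→{C,D,E} P2→{R,S}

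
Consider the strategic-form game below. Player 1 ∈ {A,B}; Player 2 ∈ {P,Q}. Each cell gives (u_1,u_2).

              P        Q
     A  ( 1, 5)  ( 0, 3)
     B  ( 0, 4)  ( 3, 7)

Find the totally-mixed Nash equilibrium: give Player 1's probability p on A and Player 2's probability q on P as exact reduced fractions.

P1 indiff ⇒ q·1+(1-q)·0 = q·0+(1-q)·3 ⇒ q(1) = (1-q)(3) ⇒ q = 3/4
P2 indiff ⇒ p·5+(1-p)·4 = p·3+(1-p)·7 ⇒ p(2) = (1-p)(3) ⇒ p = 3/5

(p,q) = (3/5, 3/4)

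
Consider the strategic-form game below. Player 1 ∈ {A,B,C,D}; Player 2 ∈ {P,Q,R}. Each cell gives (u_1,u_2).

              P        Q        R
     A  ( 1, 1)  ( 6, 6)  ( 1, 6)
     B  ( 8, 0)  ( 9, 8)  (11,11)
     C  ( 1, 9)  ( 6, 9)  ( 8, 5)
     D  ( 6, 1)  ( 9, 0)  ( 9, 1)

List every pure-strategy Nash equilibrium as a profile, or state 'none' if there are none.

NE set: (B,R)

(A,P): not NE [P1→B gives 8>1; P2→R gives 6>1]
(A,Q): not NE [P1→D gives 9>6]
(A,R): not NE [P1→B gives 11>1]
(B,P): not NE [P2→R gives 11>0]
(B,Q): not NE [P2→R gives 11>8]
(B,R): NE
(C,P): not NE [P1→B gives 8>1]
(C,Q): not NE [P1→D gives 9>6]
(C,R): not NE [P1→B gives 11>8; P2→Q gives 9>5]
(D,P): not NE [P1→B gives 8>6]
(D,Q): not NE [P2→R gives 1>0]
(D,R): not NE [P1→B gives 11>9]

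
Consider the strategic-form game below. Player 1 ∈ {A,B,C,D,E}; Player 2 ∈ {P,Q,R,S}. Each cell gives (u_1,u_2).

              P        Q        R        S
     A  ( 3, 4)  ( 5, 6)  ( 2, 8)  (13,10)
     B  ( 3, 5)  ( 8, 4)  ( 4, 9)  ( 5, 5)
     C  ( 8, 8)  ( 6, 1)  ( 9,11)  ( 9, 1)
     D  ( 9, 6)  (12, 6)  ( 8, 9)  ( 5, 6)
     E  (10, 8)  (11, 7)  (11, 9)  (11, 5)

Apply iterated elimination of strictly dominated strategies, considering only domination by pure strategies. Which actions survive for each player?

IESDS → P1:{A,E} P2:{R,S}

P1 drop B (E beats it: P:10>3 Q:11>8 R:11>4 S:11>5)
P1 drop C (E beats it: P:10>8 Q:11>6 R:11>9 S:11>9)
P2 drop P (R beats it: A:8>4 D:9>6 E:9>8)
P2 drop Q (R beats it: A:8>6 D:9>6 E:9>7)
P1 drop D (E beats it: R:11>8 S:11>5)
P1→{A,E} P2→{R,S}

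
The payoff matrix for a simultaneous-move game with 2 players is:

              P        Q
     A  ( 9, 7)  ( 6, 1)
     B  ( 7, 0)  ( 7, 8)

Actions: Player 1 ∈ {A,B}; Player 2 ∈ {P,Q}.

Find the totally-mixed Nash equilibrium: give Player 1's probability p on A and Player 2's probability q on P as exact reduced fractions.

P1 indiff ⇒ q·9+(1-q)·6 = q·7+(1-q)·7 ⇒ q(2) = (1-q)(1) ⇒ q = 1/3
P2 indiff ⇒ p·7+(1-p)·0 = p·1+(1-p)·8 ⇒ p(6) = (1-p)(8) ⇒ p = 4/7

P1 mixes 4/7 on A; P2 mixes 1/3 on P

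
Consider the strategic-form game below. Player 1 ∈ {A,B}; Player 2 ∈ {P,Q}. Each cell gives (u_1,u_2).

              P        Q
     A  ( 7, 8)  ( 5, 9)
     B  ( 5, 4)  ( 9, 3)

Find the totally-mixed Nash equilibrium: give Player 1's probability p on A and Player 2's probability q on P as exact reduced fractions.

P1 indiff ⇒ q·7+(1-q)·5 = q·5+(1-q)·9 ⇒ q(2) = (1-q)(4) ⇒ q = 2/3
P2 indiff ⇒ p·8+(1-p)·4 = p·9+(1-p)·3 ⇒ p(-1) = (1-p)(-1) ⇒ p = 1/2

P1 mixes 1/2 on A; P2 mixes 2/3 on P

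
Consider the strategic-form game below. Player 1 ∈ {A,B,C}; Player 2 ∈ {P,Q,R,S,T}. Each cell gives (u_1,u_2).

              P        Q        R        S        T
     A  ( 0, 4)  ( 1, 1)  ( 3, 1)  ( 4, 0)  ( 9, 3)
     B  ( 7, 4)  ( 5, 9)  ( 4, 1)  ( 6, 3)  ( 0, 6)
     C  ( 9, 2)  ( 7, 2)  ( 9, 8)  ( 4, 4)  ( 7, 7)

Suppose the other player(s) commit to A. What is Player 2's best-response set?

argmax u_2 = {P}

u_2(P vs A) = 4
u_2(Q vs A) = 1
u_2(R vs A) = 1
u_2(S vs A) = 0
u_2(T vs A) = 3
max payoff 4 at {P}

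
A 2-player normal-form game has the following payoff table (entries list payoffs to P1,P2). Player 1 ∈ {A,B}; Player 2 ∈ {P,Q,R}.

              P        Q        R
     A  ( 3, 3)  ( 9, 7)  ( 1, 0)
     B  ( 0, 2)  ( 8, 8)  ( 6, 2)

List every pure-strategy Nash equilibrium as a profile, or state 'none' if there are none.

PSNE = {(A,Q)}

(A,P): not NE [P2→Q gives 7>3]
(A,Q): NE
(A,R): not NE [P1→B gives 6>1; P2→Q gives 7>0]
(B,P): not NE [P1→A gives 3>0; P2→Q gives 8>2]
(B,Q): not NE [P1→A gives 9>8]
(B,R): not NE [P2→Q gives 8>2]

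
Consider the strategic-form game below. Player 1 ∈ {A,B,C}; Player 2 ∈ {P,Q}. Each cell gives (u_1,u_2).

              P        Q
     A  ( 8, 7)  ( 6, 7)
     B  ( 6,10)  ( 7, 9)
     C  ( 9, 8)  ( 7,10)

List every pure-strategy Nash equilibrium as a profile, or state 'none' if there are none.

(A,P): not NE [P1→C gives 9>8]
(A,Q): not NE [P1→C gives 7>6]
(B,P): not NE [P1→C gives 9>6]
(B,Q): not NE [P2→P gives 10>9]
(C,P): not NE [P2→Q gives 10>8]
(C,Q): NE

Nash profiles: (C,Q)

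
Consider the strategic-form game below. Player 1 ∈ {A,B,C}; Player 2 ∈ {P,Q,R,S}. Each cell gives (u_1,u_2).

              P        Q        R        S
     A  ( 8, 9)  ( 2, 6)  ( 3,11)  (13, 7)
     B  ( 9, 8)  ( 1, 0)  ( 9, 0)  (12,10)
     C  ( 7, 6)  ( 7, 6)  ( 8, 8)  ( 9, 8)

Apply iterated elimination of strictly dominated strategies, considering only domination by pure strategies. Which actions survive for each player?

P2 drop Q (S beats it: A:7>6 B:10>0 C:8>6)
P1 drop C (B beats it: P:9>7 R:9>8 S:12>9)
P1→{A,B} P2→{P,R,S}

Survivors P1:{A,B} P2:{P,R,S}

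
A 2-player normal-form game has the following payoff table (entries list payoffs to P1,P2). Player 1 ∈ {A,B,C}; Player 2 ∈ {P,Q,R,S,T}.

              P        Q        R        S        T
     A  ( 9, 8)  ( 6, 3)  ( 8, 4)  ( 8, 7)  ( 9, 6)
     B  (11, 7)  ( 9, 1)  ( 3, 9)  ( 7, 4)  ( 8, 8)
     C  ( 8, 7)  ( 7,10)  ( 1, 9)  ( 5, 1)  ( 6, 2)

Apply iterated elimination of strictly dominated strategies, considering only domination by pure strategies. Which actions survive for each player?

Remaining: P1:{A,B} P2:{P,R,T}

P1 drop C (B beats it: P:11>8 Q:9>7 R:3>1 S:7>5 T:8>6)
P2 drop Q (P beats it: A:8>3 B:7>1)
P2 drop S (P beats it: A:8>7 B:7>4)
P1→{A,B} P2→{P,R,T}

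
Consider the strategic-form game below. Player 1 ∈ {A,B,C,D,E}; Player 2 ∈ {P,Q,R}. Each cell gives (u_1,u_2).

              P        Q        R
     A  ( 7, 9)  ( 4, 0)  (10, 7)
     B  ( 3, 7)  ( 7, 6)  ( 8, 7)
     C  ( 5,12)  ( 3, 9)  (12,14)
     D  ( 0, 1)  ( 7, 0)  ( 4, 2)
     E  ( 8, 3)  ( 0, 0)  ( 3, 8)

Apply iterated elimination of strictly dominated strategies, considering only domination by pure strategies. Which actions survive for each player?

Survivors P1:{A,C,E} P2:{P,R}

P2 drop Q (P beats it: A:9>0 B:7>6 C:12>9 D:1>0 E:3>0)
P1 drop B (A beats it: P:7>3 R:10>8)
P1 drop D (A beats it: P:7>0 R:10>4)
P1→{A,C,E} P2→{P,R}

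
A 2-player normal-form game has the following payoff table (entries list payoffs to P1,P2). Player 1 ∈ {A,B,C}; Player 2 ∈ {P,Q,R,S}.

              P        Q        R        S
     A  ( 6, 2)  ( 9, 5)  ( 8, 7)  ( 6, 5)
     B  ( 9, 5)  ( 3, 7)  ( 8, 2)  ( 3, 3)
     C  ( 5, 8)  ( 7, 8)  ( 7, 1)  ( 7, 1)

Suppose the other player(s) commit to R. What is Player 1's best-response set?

BR_1 = {A,B}

u_1(A vs R) = 8
u_1(B vs R) = 8
u_1(C vs R) = 7
max payoff 8 at {A,B}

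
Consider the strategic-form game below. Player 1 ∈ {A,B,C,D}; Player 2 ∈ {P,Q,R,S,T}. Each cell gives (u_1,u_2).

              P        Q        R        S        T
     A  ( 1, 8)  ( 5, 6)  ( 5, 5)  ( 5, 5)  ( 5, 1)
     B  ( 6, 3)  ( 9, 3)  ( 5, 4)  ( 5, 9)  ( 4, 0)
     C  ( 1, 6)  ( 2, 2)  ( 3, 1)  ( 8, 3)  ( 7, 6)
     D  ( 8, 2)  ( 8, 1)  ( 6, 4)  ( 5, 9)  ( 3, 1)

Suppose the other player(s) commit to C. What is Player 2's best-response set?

u_2(P vs C) = 6
u_2(Q vs C) = 2
u_2(R vs C) = 1
u_2(S vs C) = 3
u_2(T vs C) = 6
max payoff 6 at {P,T}

argmax u_2 = {P,T}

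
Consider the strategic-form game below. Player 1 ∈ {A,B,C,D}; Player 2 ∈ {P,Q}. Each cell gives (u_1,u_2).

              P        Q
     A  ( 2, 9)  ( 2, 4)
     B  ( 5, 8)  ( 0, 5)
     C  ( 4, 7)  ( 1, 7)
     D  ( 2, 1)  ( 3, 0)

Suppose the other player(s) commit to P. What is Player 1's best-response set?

u_1(A vs P) = 2
u_1(B vs P) = 5
u_1(C vs P) = 4
u_1(D vs P) = 2
max payoff 5 at {B}

BR_1 = {B}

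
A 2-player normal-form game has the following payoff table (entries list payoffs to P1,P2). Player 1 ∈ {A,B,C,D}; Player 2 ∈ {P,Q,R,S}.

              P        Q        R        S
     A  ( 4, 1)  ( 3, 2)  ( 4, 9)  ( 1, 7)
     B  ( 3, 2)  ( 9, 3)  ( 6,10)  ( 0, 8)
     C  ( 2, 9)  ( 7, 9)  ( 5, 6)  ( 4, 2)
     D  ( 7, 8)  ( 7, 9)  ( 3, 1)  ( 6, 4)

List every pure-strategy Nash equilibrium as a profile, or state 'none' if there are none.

(A,P): not NE [P1→D gives 7>4; P2→R gives 9>1]
(A,Q): not NE [P1→B gives 9>3; P2→R gives 9>2]
(A,R): not NE [P1→B gives 6>4]
(A,S): not NE [P1→D gives 6>1; P2→R gives 9>7]
(B,P): not NE [P1→D gives 7>3; P2→R gives 10>2]
(B,Q): not NE [P2→R gives 10>3]
(B,R): NE
(B,S): not NE [P1→D gives 6>0; P2→R gives 10>8]
(C,P): not NE [P1→D gives 7>2]
(C,Q): not NE [P1→B gives 9>7]
(C,R): not NE [P1→B gives 6>5; P2→Q gives 9>6]
(C,S): not NE [P1→D gives 6>4; P2→Q gives 9>2]
(D,P): not NE [P2→Q gives 9>8]
(D,Q): not NE [P1→B gives 9>7]
(D,R): not NE [P1→B gives 6>3; P2→Q gives 9>1]
(D,S): not NE [P2→Q gives 9>4]

NE set: (B,R)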